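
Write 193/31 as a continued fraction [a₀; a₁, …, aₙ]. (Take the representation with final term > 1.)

193 = 6·31 + 7
31 = 4·7 + 3
7 = 2·3 + 1
3 = 3·1 + 0  (stop)
So 193/31 = [6; 4, 2, 3].

[6; 4, 2, 3]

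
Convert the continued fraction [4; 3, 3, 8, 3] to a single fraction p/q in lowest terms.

Using pₖ = aₖpₖ₋₁ + pₖ₋₂ and qₖ = aₖqₖ₋₁ + qₖ₋₂:
  k=0: a=4, p=4, q=1
  k=1: a=3, p=13, q=3
  k=2: a=3, p=43, q=10
  k=3: a=8, p=357, q=83
  k=4: a=3, p=1114, q=259

1114/259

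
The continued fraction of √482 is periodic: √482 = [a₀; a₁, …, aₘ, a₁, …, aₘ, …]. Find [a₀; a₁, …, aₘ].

[21; 1, 20, 1, 42]

a₀ = ⌊√482⌋ = 21.
With m₀=0, d₀=1 and mₖ₊₁ = dₖaₖ − mₖ, dₖ₊₁ = (n − mₖ₊₁²)/dₖ, aₖ₊₁ = ⌊(a₀+mₖ₊₁)/dₖ₊₁⌋:
  k=1: m=21, d=41, a=1
  k=2: m=20, d=2, a=20
  k=3: m=20, d=41, a=1
  k=4: m=21, d=1, a=42
d=1 and a=2a₀=42 at k=4, so the next step gives (m, d) = (21, 41) again — its k=1 value — and the period has length 4.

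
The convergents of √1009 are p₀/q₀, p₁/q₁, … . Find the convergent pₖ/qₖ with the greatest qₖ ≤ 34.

540/17

√1009 = [31; 1, 3, 3, 1, 62, …] (period length 5).
Convergents:
  p_0/q_0 = 31/1
  p_1/q_1 = 32/1
  p_2/q_2 = 127/4
  p_3/q_3 = 413/13
  p_4/q_4 = 540/17
  p_5/q_5 = 33893/1067
q_4 = 17 ≤ 34 < 1067 = q_5, so the answer is 540/17.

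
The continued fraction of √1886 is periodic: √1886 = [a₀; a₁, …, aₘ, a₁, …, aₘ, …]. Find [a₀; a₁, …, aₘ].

a₀ = ⌊√1886⌋ = 43.
With m₀=0, d₀=1 and mₖ₊₁ = dₖaₖ − mₖ, dₖ₊₁ = (n − mₖ₊₁²)/dₖ, aₖ₊₁ = ⌊(a₀+mₖ₊₁)/dₖ₊₁⌋:
  k=1: m=43, d=37, a=2
  k=2: m=31, d=25, a=2
  k=3: m=19, d=61, a=1
  k=4: m=42, d=2, a=42
  k=5: m=42, d=61, a=1
  k=6: m=19, d=25, a=2
  k=7: m=31, d=37, a=2
  k=8: m=43, d=1, a=86
d=1 and a=2a₀=86 at k=8, so the next step gives (m, d) = (43, 37) again — its k=1 value — and the period has length 8.

[43; 2, 2, 1, 42, 1, 2, 2, 86]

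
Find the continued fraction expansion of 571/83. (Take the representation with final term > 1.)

[6; 1, 7, 3, 3]

571 = 6×83 + 73
83 = 1×73 + 10
73 = 7×10 + 3
10 = 3×3 + 1
3 = 3×1 + 0  (stop)
So 571/83 = [6; 1, 7, 3, 3].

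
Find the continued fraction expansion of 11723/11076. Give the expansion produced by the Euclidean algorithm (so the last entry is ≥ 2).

11723 = 1×11076 + 647
11076 = 17×647 + 77
647 = 8×77 + 31
77 = 2×31 + 15
31 = 2×15 + 1
15 = 15×1 + 0  (stop)
So 11723/11076 = [1; 17, 8, 2, 2, 15].

[1; 17, 8, 2, 2, 15]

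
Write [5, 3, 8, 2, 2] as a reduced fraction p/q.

697/131

Fold from the inside: start with 2/1.
  2 + 1/2 = 5/2
  8 + 2/5 = 42/5
  3 + 5/42 = 131/42
  5 + 42/131 = 697/131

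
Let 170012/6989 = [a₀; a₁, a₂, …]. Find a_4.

170012 = 24·6989 + 2276   →  a_0 = 24
6989 = 3·2276 + 161   →  a_1 = 3
2276 = 14·161 + 22   →  a_2 = 14
161 = 7·22 + 7   →  a_3 = 7
22 = 3·7 + 1   →  a_4 = 3

3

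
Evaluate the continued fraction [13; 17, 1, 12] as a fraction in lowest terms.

3042/233

Fold from the inside: start with 12/1.
  1 + 1/12 = 13/12
  17 + 12/13 = 233/13
  13 + 13/233 = 3042/233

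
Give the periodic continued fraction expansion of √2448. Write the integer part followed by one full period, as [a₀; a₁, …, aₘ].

a₀ = ⌊√2448⌋ = 49.
With m₀=0, d₀=1 and mₖ₊₁ = dₖaₖ − mₖ, dₖ₊₁ = (n − mₖ₊₁²)/dₖ, aₖ₊₁ = ⌊(a₀+mₖ₊₁)/dₖ₊₁⌋:
  k=1: m=49, d=47, a=2
  k=2: m=45, d=9, a=10
  k=3: m=45, d=47, a=2
  k=4: m=49, d=1, a=98
d=1 and a=2a₀=98 at k=4, so the next step gives (m, d) = (49, 47) again — its k=1 value — and the period has length 4.

[49; 2, 10, 2, 98]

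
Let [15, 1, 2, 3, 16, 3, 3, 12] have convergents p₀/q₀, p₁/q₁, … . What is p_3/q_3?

Using pₖ = aₖpₖ₋₁ + pₖ₋₂, qₖ = aₖqₖ₋₁ + qₖ₋₂ (with p₋₁=1, p₋₂=0, q₋₁=0, q₋₂=1):
  k=0: a=15, p=15, q=1
  k=1: a=1, p=16, q=1
  k=2: a=2, p=47, q=3
  k=3: a=3, p=157, q=10

157/10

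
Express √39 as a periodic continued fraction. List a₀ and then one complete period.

a₀ = ⌊√39⌋ = 6.
With m₀=0, d₀=1 and mₖ₊₁ = dₖaₖ − mₖ, dₖ₊₁ = (n − mₖ₊₁²)/dₖ, aₖ₊₁ = ⌊(a₀+mₖ₊₁)/dₖ₊₁⌋:
  k=1: m=6, d=3, a=4
  k=2: m=6, d=1, a=12
d=1 and a=2a₀=12 at k=2, so the next step gives (m, d) = (6, 3) again — its k=1 value — and the period has length 2.

[6; 4, 12]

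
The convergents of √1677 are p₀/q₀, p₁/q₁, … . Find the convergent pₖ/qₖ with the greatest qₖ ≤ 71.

√1677 = [40; 1, 19, 2, 19, 1, 80, …] (period length 6).
Convergents:
  p_0/q_0 = 40/1
  p_1/q_1 = 41/1
  p_2/q_2 = 819/20
  p_3/q_3 = 1679/41
  p_4/q_4 = 32720/799
q_3 = 41 ≤ 71 < 799 = q_4, so the answer is 1679/41.

1679/41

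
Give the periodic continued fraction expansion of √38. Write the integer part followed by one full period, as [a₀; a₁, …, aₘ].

[6; 6, 12]

a₀ = ⌊√38⌋ = 6.
With m₀=0, d₀=1 and mₖ₊₁ = dₖaₖ − mₖ, dₖ₊₁ = (n − mₖ₊₁²)/dₖ, aₖ₊₁ = ⌊(a₀+mₖ₊₁)/dₖ₊₁⌋:
  k=1: m=6, d=2, a=6
  k=2: m=6, d=1, a=12
d=1 and a=2a₀=12 at k=2, so the next step gives (m, d) = (6, 2) again — its k=1 value — and the period has length 2.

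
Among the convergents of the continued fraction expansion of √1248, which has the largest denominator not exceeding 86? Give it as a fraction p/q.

1837/52

√1248 = [35; 3, 17, 3, 70, …] (period length 4).
Convergents:
  p_0/q_0 = 35/1
  p_1/q_1 = 106/3
  p_2/q_2 = 1837/52
  p_3/q_3 = 5617/159
q_2 = 52 ≤ 86 < 159 = q_3, so the answer is 1837/52.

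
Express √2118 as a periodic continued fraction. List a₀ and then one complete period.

a₀ = ⌊√2118⌋ = 46.
With m₀=0, d₀=1 and mₖ₊₁ = dₖaₖ − mₖ, dₖ₊₁ = (n − mₖ₊₁²)/dₖ, aₖ₊₁ = ⌊(a₀+mₖ₊₁)/dₖ₊₁⌋:
  k=1: m=46, d=2, a=46
  k=2: m=46, d=1, a=92
d=1 and a=2a₀=92 at k=2, so the next step gives (m, d) = (46, 2) again — its k=1 value — and the period has length 2.

[46; 46, 92]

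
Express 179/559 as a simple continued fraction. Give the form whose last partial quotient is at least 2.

[0; 3, 8, 7, 3]

179 = 0*559 + 179
559 = 3*179 + 22
179 = 8*22 + 3
22 = 7*3 + 1
3 = 3*1 + 0  (stop)
So 179/559 = [0; 3, 8, 7, 3].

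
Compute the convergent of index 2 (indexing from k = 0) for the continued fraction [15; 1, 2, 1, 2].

Using pₖ = aₖpₖ₋₁ + pₖ₋₂, qₖ = aₖqₖ₋₁ + qₖ₋₂ (with p₋₁=1, p₋₂=0, q₋₁=0, q₋₂=1):
  k=0: a=15, p=15, q=1
  k=1: a=1, p=16, q=1
  k=2: a=2, p=47, q=3

47/3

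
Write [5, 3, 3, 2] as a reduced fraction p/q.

Fold from the inside: start with 2/1.
  3 + 1/2 = 7/2
  3 + 2/7 = 23/7
  5 + 7/23 = 122/23

122/23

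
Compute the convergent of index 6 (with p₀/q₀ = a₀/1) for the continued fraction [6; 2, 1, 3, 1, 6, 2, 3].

1297/204

Using pₖ = aₖpₖ₋₁ + pₖ₋₂, qₖ = aₖqₖ₋₁ + qₖ₋₂ (with p₋₁=1, p₋₂=0, q₋₁=0, q₋₂=1):
  k=0: a=6, p=6, q=1
  k=1: a=2, p=13, q=2
  k=2: a=1, p=19, q=3
  k=3: a=3, p=70, q=11
  k=4: a=1, p=89, q=14
  k=5: a=6, p=604, q=95
  k=6: a=2, p=1297, q=204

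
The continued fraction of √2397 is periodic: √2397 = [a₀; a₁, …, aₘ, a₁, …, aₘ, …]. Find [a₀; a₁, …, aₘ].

[48; 1, 23, 2, 23, 1, 96]

a₀ = ⌊√2397⌋ = 48.
With m₀=0, d₀=1 and mₖ₊₁ = dₖaₖ − mₖ, dₖ₊₁ = (n − mₖ₊₁²)/dₖ, aₖ₊₁ = ⌊(a₀+mₖ₊₁)/dₖ₊₁⌋:
  k=1: m=48, d=93, a=1
  k=2: m=45, d=4, a=23
  k=3: m=47, d=47, a=2
  k=4: m=47, d=4, a=23
  k=5: m=45, d=93, a=1
  k=6: m=48, d=1, a=96
d=1 and a=2a₀=96 at k=6, so the next step gives (m, d) = (48, 93) again — its k=1 value — and the period has length 6.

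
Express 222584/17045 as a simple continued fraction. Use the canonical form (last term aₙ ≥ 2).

[13; 17, 16, 8, 1, 6]

222584 = 13×17045 + 999
17045 = 17×999 + 62
999 = 16×62 + 7
62 = 8×7 + 6
7 = 1×6 + 1
6 = 6×1 + 0  (stop)
So 222584/17045 = [13; 17, 16, 8, 1, 6].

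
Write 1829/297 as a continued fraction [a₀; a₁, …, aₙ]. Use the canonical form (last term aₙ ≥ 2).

1829 = 6·297 + 47
297 = 6·47 + 15
47 = 3·15 + 2
15 = 7·2 + 1
2 = 2·1 + 0  (stop)
So 1829/297 = [6; 6, 3, 7, 2].

[6; 6, 3, 7, 2]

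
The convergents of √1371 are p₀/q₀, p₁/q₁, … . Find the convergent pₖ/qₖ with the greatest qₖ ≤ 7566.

√1371 = [37; 37, 74, …] (period length 2).
Convergents:
  p_0/q_0 = 37/1
  p_1/q_1 = 1370/37
  p_2/q_2 = 101417/2739
  p_3/q_3 = 3753799/101380
q_2 = 2739 ≤ 7566 < 101380 = q_3, so the answer is 101417/2739.

101417/2739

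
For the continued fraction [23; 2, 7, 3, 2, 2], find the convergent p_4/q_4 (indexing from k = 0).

Using pₖ = aₖpₖ₋₁ + pₖ₋₂, qₖ = aₖqₖ₋₁ + qₖ₋₂ (with p₋₁=1, p₋₂=0, q₋₁=0, q₋₂=1):
  k=0: a=23, p=23, q=1
  k=1: a=2, p=47, q=2
  k=2: a=7, p=352, q=15
  k=3: a=3, p=1103, q=47
  k=4: a=2, p=2558, q=109

2558/109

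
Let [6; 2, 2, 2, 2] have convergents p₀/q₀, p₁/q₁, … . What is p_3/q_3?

Using pₖ = aₖpₖ₋₁ + pₖ₋₂, qₖ = aₖqₖ₋₁ + qₖ₋₂ (with p₋₁=1, p₋₂=0, q₋₁=0, q₋₂=1):
  k=0: a=6, p=6, q=1
  k=1: a=2, p=13, q=2
  k=2: a=2, p=32, q=5
  k=3: a=2, p=77, q=12

77/12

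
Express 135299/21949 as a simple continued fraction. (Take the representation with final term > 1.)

[6; 6, 11, 3, 3, 10, 3]

135299 = 6×21949 + 3605
21949 = 6×3605 + 319
3605 = 11×319 + 96
319 = 3×96 + 31
96 = 3×31 + 3
31 = 10×3 + 1
3 = 3×1 + 0  (stop)
So 135299/21949 = [6; 6, 11, 3, 3, 10, 3].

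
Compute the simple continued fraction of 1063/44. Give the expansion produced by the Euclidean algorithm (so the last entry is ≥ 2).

[24; 6, 3, 2]

1063 = 24·44 + 7
44 = 6·7 + 2
7 = 3·2 + 1
2 = 2·1 + 0  (stop)
So 1063/44 = [24; 6, 3, 2].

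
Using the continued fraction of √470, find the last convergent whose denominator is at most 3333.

72171/3329

√470 = [21; 1, 2, 8, 2, 1, 42, …] (period length 6).
Convergents:
  p_0/q_0 = 21/1
  p_1/q_1 = 22/1
  p_2/q_2 = 65/3
  p_3/q_3 = 542/25
  p_4/q_4 = 1149/53
  p_5/q_5 = 1691/78
  p_6/q_6 = 72171/3329
  p_7/q_7 = 73862/3407
q_6 = 3329 ≤ 3333 < 3407 = q_7, so the answer is 72171/3329.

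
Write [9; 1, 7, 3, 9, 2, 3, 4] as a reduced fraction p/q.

72271/7315

Using pₖ = aₖpₖ₋₁ + pₖ₋₂ and qₖ = aₖqₖ₋₁ + qₖ₋₂:
  k=0: a=9, p=9, q=1
  k=1: a=1, p=10, q=1
  k=2: a=7, p=79, q=8
  k=3: a=3, p=247, q=25
  k=4: a=9, p=2302, q=233
  k=5: a=2, p=4851, q=491
  k=6: a=3, p=16855, q=1706
  k=7: a=4, p=72271, q=7315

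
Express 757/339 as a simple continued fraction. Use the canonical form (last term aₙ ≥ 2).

[2; 4, 3, 2, 3, 3]

757 = 2*339 + 79
339 = 4*79 + 23
79 = 3*23 + 10
23 = 2*10 + 3
10 = 3*3 + 1
3 = 3*1 + 0  (stop)
So 757/339 = [2; 4, 3, 2, 3, 3].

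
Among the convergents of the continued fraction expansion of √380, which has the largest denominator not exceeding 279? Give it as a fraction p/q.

3041/156

√380 = [19; 2, 38, …] (period length 2).
Convergents:
  p_0/q_0 = 19/1
  p_1/q_1 = 39/2
  p_2/q_2 = 1501/77
  p_3/q_3 = 3041/156
  p_4/q_4 = 117059/6005
q_3 = 156 ≤ 279 < 6005 = q_4, so the answer is 3041/156.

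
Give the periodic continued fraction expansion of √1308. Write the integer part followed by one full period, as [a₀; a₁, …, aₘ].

[36; 6, 72]

a₀ = ⌊√1308⌋ = 36.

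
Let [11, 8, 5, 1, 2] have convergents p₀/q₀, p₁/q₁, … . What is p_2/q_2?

Using pₖ = aₖpₖ₋₁ + pₖ₋₂, qₖ = aₖqₖ₋₁ + qₖ₋₂ (with p₋₁=1, p₋₂=0, q₋₁=0, q₋₂=1):
  k=0: a=11, p=11, q=1
  k=1: a=8, p=89, q=8
  k=2: a=5, p=456, q=41

456/41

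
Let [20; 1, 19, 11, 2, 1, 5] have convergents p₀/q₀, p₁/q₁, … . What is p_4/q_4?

Using pₖ = aₖpₖ₋₁ + pₖ₋₂, qₖ = aₖqₖ₋₁ + qₖ₋₂ (with p₋₁=1, p₋₂=0, q₋₁=0, q₋₂=1):
  k=0: a=20, p=20, q=1
  k=1: a=1, p=21, q=1
  k=2: a=19, p=419, q=20
  k=3: a=11, p=4630, q=221
  k=4: a=2, p=9679, q=462

9679/462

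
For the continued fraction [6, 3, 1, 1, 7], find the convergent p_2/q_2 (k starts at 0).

Using pₖ = aₖpₖ₋₁ + pₖ₋₂, qₖ = aₖqₖ₋₁ + qₖ₋₂ (with p₋₁=1, p₋₂=0, q₋₁=0, q₋₂=1):
  k=0: a=6, p=6, q=1
  k=1: a=3, p=19, q=3
  k=2: a=1, p=25, q=4

25/4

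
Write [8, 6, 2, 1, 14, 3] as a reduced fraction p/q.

6983/856

Using pₖ = aₖpₖ₋₁ + pₖ₋₂ and qₖ = aₖqₖ₋₁ + qₖ₋₂:
  k=0: a=8, p=8, q=1
  k=1: a=6, p=49, q=6
  k=2: a=2, p=106, q=13
  k=3: a=1, p=155, q=19
  k=4: a=14, p=2276, q=279
  k=5: a=3, p=6983, q=856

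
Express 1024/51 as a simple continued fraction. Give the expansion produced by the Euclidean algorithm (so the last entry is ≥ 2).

[20; 12, 1, 3]

1024 = 20×51 + 4
51 = 12×4 + 3
4 = 1×3 + 1
3 = 3×1 + 0  (stop)
So 1024/51 = [20; 12, 1, 3].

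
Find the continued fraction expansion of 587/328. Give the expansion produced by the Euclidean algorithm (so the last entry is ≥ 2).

587 = 1*328 + 259
328 = 1*259 + 69
259 = 3*69 + 52
69 = 1*52 + 17
52 = 3*17 + 1
17 = 17*1 + 0  (stop)
So 587/328 = [1; 1, 3, 1, 3, 17].

[1; 1, 3, 1, 3, 17]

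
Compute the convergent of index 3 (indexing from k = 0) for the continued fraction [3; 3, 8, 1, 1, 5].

93/28

Using pₖ = aₖpₖ₋₁ + pₖ₋₂, qₖ = aₖqₖ₋₁ + qₖ₋₂ (with p₋₁=1, p₋₂=0, q₋₁=0, q₋₂=1):
  k=0: a=3, p=3, q=1
  k=1: a=3, p=10, q=3
  k=2: a=8, p=83, q=25
  k=3: a=1, p=93, q=28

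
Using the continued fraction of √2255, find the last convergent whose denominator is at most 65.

√2255 = [47; 2, 18, 2, 94, …] (period length 4).
Convergents:
  p_0/q_0 = 47/1
  p_1/q_1 = 95/2
  p_2/q_2 = 1757/37
  p_3/q_3 = 3609/76
q_2 = 37 ≤ 65 < 76 = q_3, so the answer is 1757/37.

1757/37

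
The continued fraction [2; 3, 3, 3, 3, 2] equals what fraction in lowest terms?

578/251

Fold from the inside: start with 2/1.
  3 + 1/2 = 7/2
  3 + 2/7 = 23/7
  3 + 7/23 = 76/23
  3 + 23/76 = 251/76
  2 + 76/251 = 578/251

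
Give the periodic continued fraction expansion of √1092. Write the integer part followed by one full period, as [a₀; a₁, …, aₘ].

[33; 22, 66]

a₀ = ⌊√1092⌋ = 33.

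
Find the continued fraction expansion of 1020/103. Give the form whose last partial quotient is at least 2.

1020 = 9·103 + 93
103 = 1·93 + 10
93 = 9·10 + 3
10 = 3·3 + 1
3 = 3·1 + 0  (stop)
So 1020/103 = [9; 1, 9, 3, 3].

[9; 1, 9, 3, 3]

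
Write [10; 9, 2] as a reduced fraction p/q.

192/19

Using pₖ = aₖpₖ₋₁ + pₖ₋₂ and qₖ = aₖqₖ₋₁ + qₖ₋₂:
  k=0: a=10, p=10, q=1
  k=1: a=9, p=91, q=9
  k=2: a=2, p=192, q=19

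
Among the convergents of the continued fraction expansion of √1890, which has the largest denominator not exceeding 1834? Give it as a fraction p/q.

46213/1063

√1890 = [43; 2, 9, 6, 9, 2, 86, …] (period length 6).
Convergents:
  p_0/q_0 = 43/1
  p_1/q_1 = 87/2
  p_2/q_2 = 826/19
  p_3/q_3 = 5043/116
  p_4/q_4 = 46213/1063
  p_5/q_5 = 97469/2242
q_4 = 1063 ≤ 1834 < 2242 = q_5, so the answer is 46213/1063.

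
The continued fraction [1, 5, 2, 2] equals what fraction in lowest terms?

Using pₖ = aₖpₖ₋₁ + pₖ₋₂ and qₖ = aₖqₖ₋₁ + qₖ₋₂:
  k=0: a=1, p=1, q=1
  k=1: a=5, p=6, q=5
  k=2: a=2, p=13, q=11
  k=3: a=2, p=32, q=27

32/27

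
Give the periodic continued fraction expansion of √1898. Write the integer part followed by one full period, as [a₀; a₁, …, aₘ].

[43; 1, 1, 3, 3, 1, 1, 86]

a₀ = ⌊√1898⌋ = 43.
With m₀=0, d₀=1 and mₖ₊₁ = dₖaₖ − mₖ, dₖ₊₁ = (n − mₖ₊₁²)/dₖ, aₖ₊₁ = ⌊(a₀+mₖ₊₁)/dₖ₊₁⌋:
  k=1: m=43, d=49, a=1
  k=2: m=6, d=38, a=1
  k=3: m=32, d=23, a=3
  k=4: m=37, d=23, a=3
  k=5: m=32, d=38, a=1
  k=6: m=6, d=49, a=1
  k=7: m=43, d=1, a=86
d=1 and a=2a₀=86 at k=7, so the next step gives (m, d) = (43, 49) again — its k=1 value — and the period has length 7.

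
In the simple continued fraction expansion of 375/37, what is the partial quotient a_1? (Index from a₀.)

7

375 = 10·37 + 5   →  a_0 = 10
37 = 7·5 + 2   →  a_1 = 7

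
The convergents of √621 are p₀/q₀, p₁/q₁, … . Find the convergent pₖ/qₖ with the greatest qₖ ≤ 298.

√621 = [24; 1, 11, 2, 11, 1, 48, …] (period length 6).
Convergents:
  p_0/q_0 = 24/1
  p_1/q_1 = 25/1
  p_2/q_2 = 299/12
  p_3/q_3 = 623/25
  p_4/q_4 = 7152/287
  p_5/q_5 = 7775/312
q_4 = 287 ≤ 298 < 312 = q_5, so the answer is 7152/287.

7152/287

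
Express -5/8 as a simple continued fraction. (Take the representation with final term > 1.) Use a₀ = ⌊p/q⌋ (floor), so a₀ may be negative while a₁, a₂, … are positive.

[-1; 2, 1, 2]

-5 = -1*8 + 3
8 = 2*3 + 2
3 = 1*2 + 1
2 = 2*1 + 0  (stop)
So -5/8 = [-1; 2, 1, 2].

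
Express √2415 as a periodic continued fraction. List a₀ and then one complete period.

a₀ = ⌊√2415⌋ = 49.
With m₀=0, d₀=1 and mₖ₊₁ = dₖaₖ − mₖ, dₖ₊₁ = (n − mₖ₊₁²)/dₖ, aₖ₊₁ = ⌊(a₀+mₖ₊₁)/dₖ₊₁⌋:
  k=1: m=49, d=14, a=7
  k=2: m=49, d=1, a=98
d=1 and a=2a₀=98 at k=2, so the next step gives (m, d) = (49, 14) again — its k=1 value — and the period has length 2.

[49; 7, 98]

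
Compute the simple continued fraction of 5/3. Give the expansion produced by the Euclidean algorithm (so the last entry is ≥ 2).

5 = 1·3 + 2
3 = 1·2 + 1
2 = 2·1 + 0  (stop)
So 5/3 = [1; 1, 2].

[1; 1, 2]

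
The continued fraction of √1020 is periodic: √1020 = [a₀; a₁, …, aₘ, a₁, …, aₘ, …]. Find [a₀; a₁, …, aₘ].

[31; 1, 14, 1, 62]

a₀ = ⌊√1020⌋ = 31.
With m₀=0, d₀=1 and mₖ₊₁ = dₖaₖ − mₖ, dₖ₊₁ = (n − mₖ₊₁²)/dₖ, aₖ₊₁ = ⌊(a₀+mₖ₊₁)/dₖ₊₁⌋:
  k=1: m=31, d=59, a=1
  k=2: m=28, d=4, a=14
  k=3: m=28, d=59, a=1
  k=4: m=31, d=1, a=62
d=1 and a=2a₀=62 at k=4, so the next step gives (m, d) = (31, 59) again — its k=1 value — and the period has length 4.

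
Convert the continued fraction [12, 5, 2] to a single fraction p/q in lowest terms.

134/11

Fold from the inside: start with 2/1.
  5 + 1/2 = 11/2
  12 + 2/11 = 134/11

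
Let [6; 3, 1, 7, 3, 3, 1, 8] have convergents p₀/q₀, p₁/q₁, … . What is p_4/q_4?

607/97

Using pₖ = aₖpₖ₋₁ + pₖ₋₂, qₖ = aₖqₖ₋₁ + qₖ₋₂ (with p₋₁=1, p₋₂=0, q₋₁=0, q₋₂=1):
  k=0: a=6, p=6, q=1
  k=1: a=3, p=19, q=3
  k=2: a=1, p=25, q=4
  k=3: a=7, p=194, q=31
  k=4: a=3, p=607, q=97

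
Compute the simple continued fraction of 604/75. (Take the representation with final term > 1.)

604 = 8·75 + 4
75 = 18·4 + 3
4 = 1·3 + 1
3 = 3·1 + 0  (stop)
So 604/75 = [8; 18, 1, 3].

[8; 18, 1, 3]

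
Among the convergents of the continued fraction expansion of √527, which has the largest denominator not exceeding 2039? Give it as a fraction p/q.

√527 = [22; 1, 21, 1, 44, …] (period length 4).
Convergents:
  p_0/q_0 = 22/1
  p_1/q_1 = 23/1
  p_2/q_2 = 505/22
  p_3/q_3 = 528/23
  p_4/q_4 = 23737/1034
  p_5/q_5 = 24265/1057
  p_6/q_6 = 533302/23231
q_5 = 1057 ≤ 2039 < 23231 = q_6, so the answer is 24265/1057.

24265/1057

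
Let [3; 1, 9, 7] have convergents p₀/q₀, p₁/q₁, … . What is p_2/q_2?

Using pₖ = aₖpₖ₋₁ + pₖ₋₂, qₖ = aₖqₖ₋₁ + qₖ₋₂ (with p₋₁=1, p₋₂=0, q₋₁=0, q₋₂=1):
  k=0: a=3, p=3, q=1
  k=1: a=1, p=4, q=1
  k=2: a=9, p=39, q=10

39/10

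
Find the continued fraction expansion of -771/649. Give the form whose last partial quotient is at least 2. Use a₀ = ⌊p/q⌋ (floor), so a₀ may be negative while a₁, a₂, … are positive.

-771 = -2*649 + 527
649 = 1*527 + 122
527 = 4*122 + 39
122 = 3*39 + 5
39 = 7*5 + 4
5 = 1*4 + 1
4 = 4*1 + 0  (stop)
So -771/649 = [-2; 1, 4, 3, 7, 1, 4].

[-2; 1, 4, 3, 7, 1, 4]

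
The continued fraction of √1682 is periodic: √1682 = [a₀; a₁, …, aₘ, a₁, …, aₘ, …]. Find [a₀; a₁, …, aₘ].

a₀ = ⌊√1682⌋ = 41.
With m₀=0, d₀=1 and mₖ₊₁ = dₖaₖ − mₖ, dₖ₊₁ = (n − mₖ₊₁²)/dₖ, aₖ₊₁ = ⌊(a₀+mₖ₊₁)/dₖ₊₁⌋:
  k=1: m=41, d=1, a=82
d=1 and a=2a₀=82 at k=1, so the next step gives (m, d) = (41, 1) again — its k=1 value — and the period has length 1.

[41; 82]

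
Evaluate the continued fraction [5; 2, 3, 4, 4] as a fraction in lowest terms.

Fold from the inside: start with 4/1.
  4 + 1/4 = 17/4
  3 + 4/17 = 55/17
  2 + 17/55 = 127/55
  5 + 55/127 = 690/127

690/127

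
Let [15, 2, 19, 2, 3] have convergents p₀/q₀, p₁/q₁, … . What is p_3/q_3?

1239/80

Using pₖ = aₖpₖ₋₁ + pₖ₋₂, qₖ = aₖqₖ₋₁ + qₖ₋₂ (with p₋₁=1, p₋₂=0, q₋₁=0, q₋₂=1):
  k=0: a=15, p=15, q=1
  k=1: a=2, p=31, q=2
  k=2: a=19, p=604, q=39
  k=3: a=2, p=1239, q=80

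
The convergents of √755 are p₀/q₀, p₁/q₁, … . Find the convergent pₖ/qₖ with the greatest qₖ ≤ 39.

√755 = [27; 2, 10, 2, 54, …] (period length 4).
Convergents:
  p_0/q_0 = 27/1
  p_1/q_1 = 55/2
  p_2/q_2 = 577/21
  p_3/q_3 = 1209/44
q_2 = 21 ≤ 39 < 44 = q_3, so the answer is 577/21.

577/21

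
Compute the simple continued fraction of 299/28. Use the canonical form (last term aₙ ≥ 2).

299 = 10·28 + 19
28 = 1·19 + 9
19 = 2·9 + 1
9 = 9·1 + 0  (stop)
So 299/28 = [10; 1, 2, 9].

[10; 1, 2, 9]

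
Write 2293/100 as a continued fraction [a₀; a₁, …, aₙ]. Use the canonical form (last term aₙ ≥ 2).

2293 = 22×100 + 93
100 = 1×93 + 7
93 = 13×7 + 2
7 = 3×2 + 1
2 = 2×1 + 0  (stop)
So 2293/100 = [22; 1, 13, 3, 2].

[22; 1, 13, 3, 2]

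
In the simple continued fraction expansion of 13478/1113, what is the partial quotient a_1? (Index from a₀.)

13478 = 12·1113 + 122   →  a_0 = 12
1113 = 9·122 + 15   →  a_1 = 9

9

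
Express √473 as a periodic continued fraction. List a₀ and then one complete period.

a₀ = ⌊√473⌋ = 21.

[21; 1, 2, 1, 42]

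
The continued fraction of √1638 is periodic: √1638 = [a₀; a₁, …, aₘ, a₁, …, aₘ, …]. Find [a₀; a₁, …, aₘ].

[40; 2, 8, 2, 80]

a₀ = ⌊√1638⌋ = 40.
With m₀=0, d₀=1 and mₖ₊₁ = dₖaₖ − mₖ, dₖ₊₁ = (n − mₖ₊₁²)/dₖ, aₖ₊₁ = ⌊(a₀+mₖ₊₁)/dₖ₊₁⌋:
  k=1: m=40, d=38, a=2
  k=2: m=36, d=9, a=8
  k=3: m=36, d=38, a=2
  k=4: m=40, d=1, a=80
d=1 and a=2a₀=80 at k=4, so the next step gives (m, d) = (40, 38) again — its k=1 value — and the period has length 4.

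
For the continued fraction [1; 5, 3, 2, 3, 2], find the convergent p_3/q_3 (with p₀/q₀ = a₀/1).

44/37

Using pₖ = aₖpₖ₋₁ + pₖ₋₂, qₖ = aₖqₖ₋₁ + qₖ₋₂ (with p₋₁=1, p₋₂=0, q₋₁=0, q₋₂=1):
  k=0: a=1, p=1, q=1
  k=1: a=5, p=6, q=5
  k=2: a=3, p=19, q=16
  k=3: a=2, p=44, q=37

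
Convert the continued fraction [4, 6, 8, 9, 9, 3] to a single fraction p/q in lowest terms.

Fold from the inside: start with 3/1.
  9 + 1/3 = 28/3
  9 + 3/28 = 255/28
  8 + 28/255 = 2068/255
  6 + 255/2068 = 12663/2068
  4 + 2068/12663 = 52720/12663

52720/12663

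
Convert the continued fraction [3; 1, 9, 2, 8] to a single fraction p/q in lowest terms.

Using pₖ = aₖpₖ₋₁ + pₖ₋₂ and qₖ = aₖqₖ₋₁ + qₖ₋₂:
  k=0: a=3, p=3, q=1
  k=1: a=1, p=4, q=1
  k=2: a=9, p=39, q=10
  k=3: a=2, p=82, q=21
  k=4: a=8, p=695, q=178

695/178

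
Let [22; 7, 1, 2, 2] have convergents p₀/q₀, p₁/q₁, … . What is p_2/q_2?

177/8

Using pₖ = aₖpₖ₋₁ + pₖ₋₂, qₖ = aₖqₖ₋₁ + qₖ₋₂ (with p₋₁=1, p₋₂=0, q₋₁=0, q₋₂=1):
  k=0: a=22, p=22, q=1
  k=1: a=7, p=155, q=7
  k=2: a=1, p=177, q=8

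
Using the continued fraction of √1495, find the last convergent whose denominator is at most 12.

√1495 = [38; 1, 1, 1, 76, …] (period length 4).
Convergents:
  p_0/q_0 = 38/1
  p_1/q_1 = 39/1
  p_2/q_2 = 77/2
  p_3/q_3 = 116/3
  p_4/q_4 = 8893/230
q_3 = 3 ≤ 12 < 230 = q_4, so the answer is 116/3.

116/3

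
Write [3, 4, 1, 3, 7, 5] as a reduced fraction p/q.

2276/709

Using pₖ = aₖpₖ₋₁ + pₖ₋₂ and qₖ = aₖqₖ₋₁ + qₖ₋₂:
  k=0: a=3, p=3, q=1
  k=1: a=4, p=13, q=4
  k=2: a=1, p=16, q=5
  k=3: a=3, p=61, q=19
  k=4: a=7, p=443, q=138
  k=5: a=5, p=2276, q=709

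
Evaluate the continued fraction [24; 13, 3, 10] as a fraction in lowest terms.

Using pₖ = aₖpₖ₋₁ + pₖ₋₂ and qₖ = aₖqₖ₋₁ + qₖ₋₂:
  k=0: a=24, p=24, q=1
  k=1: a=13, p=313, q=13
  k=2: a=3, p=963, q=40
  k=3: a=10, p=9943, q=413

9943/413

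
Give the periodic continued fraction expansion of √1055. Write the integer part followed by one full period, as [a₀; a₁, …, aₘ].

[32; 2, 12, 2, 64]

a₀ = ⌊√1055⌋ = 32.
With m₀=0, d₀=1 and mₖ₊₁ = dₖaₖ − mₖ, dₖ₊₁ = (n − mₖ₊₁²)/dₖ, aₖ₊₁ = ⌊(a₀+mₖ₊₁)/dₖ₊₁⌋:
  k=1: m=32, d=31, a=2
  k=2: m=30, d=5, a=12
  k=3: m=30, d=31, a=2
  k=4: m=32, d=1, a=64
d=1 and a=2a₀=64 at k=4, so the next step gives (m, d) = (32, 31) again — its k=1 value — and the period has length 4.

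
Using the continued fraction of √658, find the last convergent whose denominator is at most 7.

√658 = [25; 1, 1, 1, 6, 1, 1, 1, 50, …] (period length 8).
Convergents:
  p_0/q_0 = 25/1
  p_1/q_1 = 26/1
  p_2/q_2 = 51/2
  p_3/q_3 = 77/3
  p_4/q_4 = 513/20
q_3 = 3 ≤ 7 < 20 = q_4, so the answer is 77/3.

77/3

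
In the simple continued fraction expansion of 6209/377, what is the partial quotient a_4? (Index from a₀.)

6209 = 16·377 + 177   →  a_0 = 16
377 = 2·177 + 23   →  a_1 = 2
177 = 7·23 + 16   →  a_2 = 7
23 = 1·16 + 7   →  a_3 = 1
16 = 2·7 + 2   →  a_4 = 2

2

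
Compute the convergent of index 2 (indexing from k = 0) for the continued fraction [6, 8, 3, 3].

Using pₖ = aₖpₖ₋₁ + pₖ₋₂, qₖ = aₖqₖ₋₁ + qₖ₋₂ (with p₋₁=1, p₋₂=0, q₋₁=0, q₋₂=1):
  k=0: a=6, p=6, q=1
  k=1: a=8, p=49, q=8
  k=2: a=3, p=153, q=25

153/25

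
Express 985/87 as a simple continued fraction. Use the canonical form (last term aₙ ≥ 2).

[11; 3, 9, 3]

985 = 11×87 + 28
87 = 3×28 + 3
28 = 9×3 + 1
3 = 3×1 + 0  (stop)
So 985/87 = [11; 3, 9, 3].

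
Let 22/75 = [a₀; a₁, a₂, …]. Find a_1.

22 = 0·75 + 22   →  a_0 = 0
75 = 3·22 + 9   →  a_1 = 3

3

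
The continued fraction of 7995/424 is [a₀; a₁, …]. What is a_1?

7995 = 18·424 + 363   →  a_0 = 18
424 = 1·363 + 61   →  a_1 = 1

1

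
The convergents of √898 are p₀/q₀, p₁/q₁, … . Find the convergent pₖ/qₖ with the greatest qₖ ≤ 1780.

53011/1769

√898 = [29; 1, 28, 1, 58, …] (period length 4).
Convergents:
  p_0/q_0 = 29/1
  p_1/q_1 = 30/1
  p_2/q_2 = 869/29
  p_3/q_3 = 899/30
  p_4/q_4 = 53011/1769
  p_5/q_5 = 53910/1799
q_4 = 1769 ≤ 1780 < 1799 = q_5, so the answer is 53011/1769.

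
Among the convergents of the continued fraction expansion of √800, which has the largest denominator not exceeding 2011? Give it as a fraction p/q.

19601/693

√800 = [28; 3, 1, 1, 13, 1, 1, 3, 56, …] (period length 8).
Convergents:
  p_0/q_0 = 28/1
  p_1/q_1 = 85/3
  p_2/q_2 = 113/4
  p_3/q_3 = 198/7
  p_4/q_4 = 2687/95
  p_5/q_5 = 2885/102
  p_6/q_6 = 5572/197
  p_7/q_7 = 19601/693
  p_8/q_8 = 1103228/39005
q_7 = 693 ≤ 2011 < 39005 = q_8, so the answer is 19601/693.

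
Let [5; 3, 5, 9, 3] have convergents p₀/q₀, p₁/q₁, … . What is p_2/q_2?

85/16

Using pₖ = aₖpₖ₋₁ + pₖ₋₂, qₖ = aₖqₖ₋₁ + qₖ₋₂ (with p₋₁=1, p₋₂=0, q₋₁=0, q₋₂=1):
  k=0: a=5, p=5, q=1
  k=1: a=3, p=16, q=3
  k=2: a=5, p=85, q=16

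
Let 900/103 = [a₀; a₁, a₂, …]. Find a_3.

1

900 = 8·103 + 76   →  a_0 = 8
103 = 1·76 + 27   →  a_1 = 1
76 = 2·27 + 22   →  a_2 = 2
27 = 1·22 + 5   →  a_3 = 1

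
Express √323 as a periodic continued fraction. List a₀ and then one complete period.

a₀ = ⌊√323⌋ = 17.
With m₀=0, d₀=1 and mₖ₊₁ = dₖaₖ − mₖ, dₖ₊₁ = (n − mₖ₊₁²)/dₖ, aₖ₊₁ = ⌊(a₀+mₖ₊₁)/dₖ₊₁⌋:
  k=1: m=17, d=34, a=1
  k=2: m=17, d=1, a=34
d=1 and a=2a₀=34 at k=2, so the next step gives (m, d) = (17, 34) again — its k=1 value — and the period has length 2.

[17; 1, 34]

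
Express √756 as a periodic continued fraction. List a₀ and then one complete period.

[27; 2, 54]

a₀ = ⌊√756⌋ = 27.
With m₀=0, d₀=1 and mₖ₊₁ = dₖaₖ − mₖ, dₖ₊₁ = (n − mₖ₊₁²)/dₖ, aₖ₊₁ = ⌊(a₀+mₖ₊₁)/dₖ₊₁⌋:
  k=1: m=27, d=27, a=2
  k=2: m=27, d=1, a=54
d=1 and a=2a₀=54 at k=2, so the next step gives (m, d) = (27, 27) again — its k=1 value — and the period has length 2.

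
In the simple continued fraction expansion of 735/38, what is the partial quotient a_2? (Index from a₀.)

1

735 = 19·38 + 13   →  a_0 = 19
38 = 2·13 + 12   →  a_1 = 2
13 = 1·12 + 1   →  a_2 = 1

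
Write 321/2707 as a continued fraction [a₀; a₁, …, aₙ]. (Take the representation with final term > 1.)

[0; 8, 2, 3, 4, 3, 3]

321 = 0*2707 + 321
2707 = 8*321 + 139
321 = 2*139 + 43
139 = 3*43 + 10
43 = 4*10 + 3
10 = 3*3 + 1
3 = 3*1 + 0  (stop)
So 321/2707 = [0; 8, 2, 3, 4, 3, 3].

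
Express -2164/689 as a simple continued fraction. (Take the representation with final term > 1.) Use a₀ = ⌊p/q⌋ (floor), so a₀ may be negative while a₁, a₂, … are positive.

[-4; 1, 6, 9, 1, 2, 3]

-2164 = -4×689 + 592
689 = 1×592 + 97
592 = 6×97 + 10
97 = 9×10 + 7
10 = 1×7 + 3
7 = 2×3 + 1
3 = 3×1 + 0  (stop)
So -2164/689 = [-4; 1, 6, 9, 1, 2, 3].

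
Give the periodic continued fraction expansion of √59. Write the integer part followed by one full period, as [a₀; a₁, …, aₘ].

a₀ = ⌊√59⌋ = 7.
With m₀=0, d₀=1 and mₖ₊₁ = dₖaₖ − mₖ, dₖ₊₁ = (n − mₖ₊₁²)/dₖ, aₖ₊₁ = ⌊(a₀+mₖ₊₁)/dₖ₊₁⌋:
  k=1: m=7, d=10, a=1
  k=2: m=3, d=5, a=2
  k=3: m=7, d=2, a=7
  k=4: m=7, d=5, a=2
  k=5: m=3, d=10, a=1
  k=6: m=7, d=1, a=14
d=1 and a=2a₀=14 at k=6, so the next step gives (m, d) = (7, 10) again — its k=1 value — and the period has length 6.

[7; 1, 2, 7, 2, 1, 14]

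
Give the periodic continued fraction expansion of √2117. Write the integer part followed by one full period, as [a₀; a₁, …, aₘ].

a₀ = ⌊√2117⌋ = 46.
With m₀=0, d₀=1 and mₖ₊₁ = dₖaₖ − mₖ, dₖ₊₁ = (n − mₖ₊₁²)/dₖ, aₖ₊₁ = ⌊(a₀+mₖ₊₁)/dₖ₊₁⌋:
  k=1: m=46, d=1, a=92
d=1 and a=2a₀=92 at k=1, so the next step gives (m, d) = (46, 1) again — its k=1 value — and the period has length 1.

[46; 92]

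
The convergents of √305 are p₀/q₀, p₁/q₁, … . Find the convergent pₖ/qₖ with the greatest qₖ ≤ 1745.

√305 = [17; 2, 6, 2, 34, …] (period length 4).
Convergents:
  p_0/q_0 = 17/1
  p_1/q_1 = 35/2
  p_2/q_2 = 227/13
  p_3/q_3 = 489/28
  p_4/q_4 = 16853/965
  p_5/q_5 = 34195/1958
q_4 = 965 ≤ 1745 < 1958 = q_5, so the answer is 16853/965.

16853/965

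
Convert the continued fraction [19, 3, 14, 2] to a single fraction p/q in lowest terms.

1720/89

Fold from the inside: start with 2/1.
  14 + 1/2 = 29/2
  3 + 2/29 = 89/29
  19 + 29/89 = 1720/89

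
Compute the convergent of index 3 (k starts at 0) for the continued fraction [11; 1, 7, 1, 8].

107/9

Using pₖ = aₖpₖ₋₁ + pₖ₋₂, qₖ = aₖqₖ₋₁ + qₖ₋₂ (with p₋₁=1, p₋₂=0, q₋₁=0, q₋₂=1):
  k=0: a=11, p=11, q=1
  k=1: a=1, p=12, q=1
  k=2: a=7, p=95, q=8
  k=3: a=1, p=107, q=9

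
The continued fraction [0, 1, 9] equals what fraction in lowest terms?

9/10

Using pₖ = aₖpₖ₋₁ + pₖ₋₂ and qₖ = aₖqₖ₋₁ + qₖ₋₂:
  k=0: a=0, p=0, q=1
  k=1: a=1, p=1, q=1
  k=2: a=9, p=9, q=10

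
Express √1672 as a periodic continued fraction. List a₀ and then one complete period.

a₀ = ⌊√1672⌋ = 40.
With m₀=0, d₀=1 and mₖ₊₁ = dₖaₖ − mₖ, dₖ₊₁ = (n − mₖ₊₁²)/dₖ, aₖ₊₁ = ⌊(a₀+mₖ₊₁)/dₖ₊₁⌋:
  k=1: m=40, d=72, a=1
  k=2: m=32, d=9, a=8
  k=3: m=40, d=8, a=10
  k=4: m=40, d=9, a=8
  k=5: m=32, d=72, a=1
  k=6: m=40, d=1, a=80
d=1 and a=2a₀=80 at k=6, so the next step gives (m, d) = (40, 72) again — its k=1 value — and the period has length 6.

[40; 1, 8, 10, 8, 1, 80]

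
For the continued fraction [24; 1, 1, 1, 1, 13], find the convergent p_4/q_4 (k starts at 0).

123/5

Using pₖ = aₖpₖ₋₁ + pₖ₋₂, qₖ = aₖqₖ₋₁ + qₖ₋₂ (with p₋₁=1, p₋₂=0, q₋₁=0, q₋₂=1):
  k=0: a=24, p=24, q=1
  k=1: a=1, p=25, q=1
  k=2: a=1, p=49, q=2
  k=3: a=1, p=74, q=3
  k=4: a=1, p=123, q=5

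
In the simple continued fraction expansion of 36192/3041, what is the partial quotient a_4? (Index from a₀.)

3

36192 = 11·3041 + 2741   →  a_0 = 11
3041 = 1·2741 + 300   →  a_1 = 1
2741 = 9·300 + 41   →  a_2 = 9
300 = 7·41 + 13   →  a_3 = 7
41 = 3·13 + 2   →  a_4 = 3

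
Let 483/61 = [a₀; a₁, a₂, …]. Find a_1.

1

483 = 7·61 + 56   →  a_0 = 7
61 = 1·56 + 5   →  a_1 = 1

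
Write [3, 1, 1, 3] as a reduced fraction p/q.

Fold from the inside: start with 3/1.
  1 + 1/3 = 4/3
  1 + 3/4 = 7/4
  3 + 4/7 = 25/7

25/7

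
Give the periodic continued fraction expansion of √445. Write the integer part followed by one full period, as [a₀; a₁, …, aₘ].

[21; 10, 1, 1, 10, 42]

a₀ = ⌊√445⌋ = 21.
With m₀=0, d₀=1 and mₖ₊₁ = dₖaₖ − mₖ, dₖ₊₁ = (n − mₖ₊₁²)/dₖ, aₖ₊₁ = ⌊(a₀+mₖ₊₁)/dₖ₊₁⌋:
  k=1: m=21, d=4, a=10
  k=2: m=19, d=21, a=1
  k=3: m=2, d=21, a=1
  k=4: m=19, d=4, a=10
  k=5: m=21, d=1, a=42
d=1 and a=2a₀=42 at k=5, so the next step gives (m, d) = (21, 4) again — its k=1 value — and the period has length 5.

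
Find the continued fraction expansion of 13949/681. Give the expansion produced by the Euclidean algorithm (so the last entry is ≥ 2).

13949 = 20*681 + 329
681 = 2*329 + 23
329 = 14*23 + 7
23 = 3*7 + 2
7 = 3*2 + 1
2 = 2*1 + 0  (stop)
So 13949/681 = [20; 2, 14, 3, 3, 2].

[20; 2, 14, 3, 3, 2]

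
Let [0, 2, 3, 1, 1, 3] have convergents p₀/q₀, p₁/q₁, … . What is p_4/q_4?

Using pₖ = aₖpₖ₋₁ + pₖ₋₂, qₖ = aₖqₖ₋₁ + qₖ₋₂ (with p₋₁=1, p₋₂=0, q₋₁=0, q₋₂=1):
  k=0: a=0, p=0, q=1
  k=1: a=2, p=1, q=2
  k=2: a=3, p=3, q=7
  k=3: a=1, p=4, q=9
  k=4: a=1, p=7, q=16

7/16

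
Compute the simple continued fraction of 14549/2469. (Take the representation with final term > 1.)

[5; 1, 8, 3, 6, 2, 6]

14549 = 5*2469 + 2204
2469 = 1*2204 + 265
2204 = 8*265 + 84
265 = 3*84 + 13
84 = 6*13 + 6
13 = 2*6 + 1
6 = 6*1 + 0  (stop)
So 14549/2469 = [5; 1, 8, 3, 6, 2, 6].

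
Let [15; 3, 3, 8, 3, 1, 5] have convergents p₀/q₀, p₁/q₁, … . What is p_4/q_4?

3963/259

Using pₖ = aₖpₖ₋₁ + pₖ₋₂, qₖ = aₖqₖ₋₁ + qₖ₋₂ (with p₋₁=1, p₋₂=0, q₋₁=0, q₋₂=1):
  k=0: a=15, p=15, q=1
  k=1: a=3, p=46, q=3
  k=2: a=3, p=153, q=10
  k=3: a=8, p=1270, q=83
  k=4: a=3, p=3963, q=259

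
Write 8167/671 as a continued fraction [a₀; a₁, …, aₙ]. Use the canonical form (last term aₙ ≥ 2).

[12; 5, 1, 5, 19]

8167 = 12*671 + 115
671 = 5*115 + 96
115 = 1*96 + 19
96 = 5*19 + 1
19 = 19*1 + 0  (stop)
So 8167/671 = [12; 5, 1, 5, 19].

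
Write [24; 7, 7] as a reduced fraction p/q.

1207/50

Using pₖ = aₖpₖ₋₁ + pₖ₋₂ and qₖ = aₖqₖ₋₁ + qₖ₋₂:
  k=0: a=24, p=24, q=1
  k=1: a=7, p=169, q=7
  k=2: a=7, p=1207, q=50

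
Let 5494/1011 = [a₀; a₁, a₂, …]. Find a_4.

5494 = 5·1011 + 439   →  a_0 = 5
1011 = 2·439 + 133   →  a_1 = 2
439 = 3·133 + 40   →  a_2 = 3
133 = 3·40 + 13   →  a_3 = 3
40 = 3·13 + 1   →  a_4 = 3

3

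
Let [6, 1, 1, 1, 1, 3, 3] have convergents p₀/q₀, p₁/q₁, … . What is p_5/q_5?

119/18

Using pₖ = aₖpₖ₋₁ + pₖ₋₂, qₖ = aₖqₖ₋₁ + qₖ₋₂ (with p₋₁=1, p₋₂=0, q₋₁=0, q₋₂=1):
  k=0: a=6, p=6, q=1
  k=1: a=1, p=7, q=1
  k=2: a=1, p=13, q=2
  k=3: a=1, p=20, q=3
  k=4: a=1, p=33, q=5
  k=5: a=3, p=119, q=18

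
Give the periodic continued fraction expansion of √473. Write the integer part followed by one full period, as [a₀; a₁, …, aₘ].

[21; 1, 2, 1, 42]

a₀ = ⌊√473⌋ = 21.
With m₀=0, d₀=1 and mₖ₊₁ = dₖaₖ − mₖ, dₖ₊₁ = (n − mₖ₊₁²)/dₖ, aₖ₊₁ = ⌊(a₀+mₖ₊₁)/dₖ₊₁⌋:
  k=1: m=21, d=32, a=1
  k=2: m=11, d=11, a=2
  k=3: m=11, d=32, a=1
  k=4: m=21, d=1, a=42
d=1 and a=2a₀=42 at k=4, so the next step gives (m, d) = (21, 32) again — its k=1 value — and the period has length 4.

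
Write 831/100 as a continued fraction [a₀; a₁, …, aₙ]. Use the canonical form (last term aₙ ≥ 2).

831 = 8*100 + 31
100 = 3*31 + 7
31 = 4*7 + 3
7 = 2*3 + 1
3 = 3*1 + 0  (stop)
So 831/100 = [8; 3, 4, 2, 3].

[8; 3, 4, 2, 3]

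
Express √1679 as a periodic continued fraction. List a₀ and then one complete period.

a₀ = ⌊√1679⌋ = 40.

[40; 1, 39, 1, 80]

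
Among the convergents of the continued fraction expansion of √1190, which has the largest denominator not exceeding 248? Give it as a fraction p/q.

4726/137

√1190 = [34; 2, 68, …] (period length 2).
Convergents:
  p_0/q_0 = 34/1
  p_1/q_1 = 69/2
  p_2/q_2 = 4726/137
  p_3/q_3 = 9521/276
q_2 = 137 ≤ 248 < 276 = q_3, so the answer is 4726/137.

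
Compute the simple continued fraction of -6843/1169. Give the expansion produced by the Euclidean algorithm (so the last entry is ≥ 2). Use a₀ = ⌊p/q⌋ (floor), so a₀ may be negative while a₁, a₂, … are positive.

-6843 = -6·1169 + 171
1169 = 6·171 + 143
171 = 1·143 + 28
143 = 5·28 + 3
28 = 9·3 + 1
3 = 3·1 + 0  (stop)
So -6843/1169 = [-6; 6, 1, 5, 9, 3].

[-6; 6, 1, 5, 9, 3]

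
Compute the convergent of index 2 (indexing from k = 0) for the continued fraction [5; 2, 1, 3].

16/3

Using pₖ = aₖpₖ₋₁ + pₖ₋₂, qₖ = aₖqₖ₋₁ + qₖ₋₂ (with p₋₁=1, p₋₂=0, q₋₁=0, q₋₂=1):
  k=0: a=5, p=5, q=1
  k=1: a=2, p=11, q=2
  k=2: a=1, p=16, q=3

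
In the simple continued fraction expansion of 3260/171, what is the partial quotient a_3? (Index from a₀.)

3260 = 19·171 + 11   →  a_0 = 19
171 = 15·11 + 6   →  a_1 = 15
11 = 1·6 + 5   →  a_2 = 1
6 = 1·5 + 1   →  a_3 = 1

1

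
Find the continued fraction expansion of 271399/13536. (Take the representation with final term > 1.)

271399 = 20×13536 + 679
13536 = 19×679 + 635
679 = 1×635 + 44
635 = 14×44 + 19
44 = 2×19 + 6
19 = 3×6 + 1
6 = 6×1 + 0  (stop)
So 271399/13536 = [20; 19, 1, 14, 2, 3, 6].

[20; 19, 1, 14, 2, 3, 6]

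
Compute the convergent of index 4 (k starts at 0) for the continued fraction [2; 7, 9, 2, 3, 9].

1004/469

Using pₖ = aₖpₖ₋₁ + pₖ₋₂, qₖ = aₖqₖ₋₁ + qₖ₋₂ (with p₋₁=1, p₋₂=0, q₋₁=0, q₋₂=1):
  k=0: a=2, p=2, q=1
  k=1: a=7, p=15, q=7
  k=2: a=9, p=137, q=64
  k=3: a=2, p=289, q=135
  k=4: a=3, p=1004, q=469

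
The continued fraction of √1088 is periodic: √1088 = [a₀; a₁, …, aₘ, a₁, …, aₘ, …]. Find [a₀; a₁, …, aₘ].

a₀ = ⌊√1088⌋ = 32.
With m₀=0, d₀=1 and mₖ₊₁ = dₖaₖ − mₖ, dₖ₊₁ = (n − mₖ₊₁²)/dₖ, aₖ₊₁ = ⌊(a₀+mₖ₊₁)/dₖ₊₁⌋:
  k=1: m=32, d=64, a=1
  k=2: m=32, d=1, a=64
d=1 and a=2a₀=64 at k=2, so the next step gives (m, d) = (32, 64) again — its k=1 value — and the period has length 2.

[32; 1, 64]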